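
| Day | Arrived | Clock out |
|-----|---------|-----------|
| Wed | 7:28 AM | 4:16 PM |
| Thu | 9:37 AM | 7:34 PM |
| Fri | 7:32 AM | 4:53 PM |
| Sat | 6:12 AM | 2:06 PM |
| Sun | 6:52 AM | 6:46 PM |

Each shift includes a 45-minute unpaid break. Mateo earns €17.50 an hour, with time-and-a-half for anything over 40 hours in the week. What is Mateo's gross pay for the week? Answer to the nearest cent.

€808.94

Wed: 7:28 AM–4:16 PM = 8 h 48 min; less 45 min break → 8 h 3 min
Thu: 9:37 AM–7:34 PM = 9 h 57 min; less 45 min break → 9 h 12 min
Fri: 7:32 AM–4:53 PM = 9 h 21 min; less 45 min break → 8 h 36 min
Sat: 6:12 AM–2:06 PM = 7 h 54 min; less 45 min break → 7 h 9 min
Sun: 6:52 AM–6:46 PM = 11 h 54 min; less 45 min break → 11 h 9 min
Total worked: 44 h 9 min = 2649 min.
Regular 40 h 0 min = 2400 min at €17.50/h; overtime 4 h 9 min = 249 min at €26.25/h.
Pay = (2400 × €17.50 + 249 × €26.25) ÷ 60 = €808.94.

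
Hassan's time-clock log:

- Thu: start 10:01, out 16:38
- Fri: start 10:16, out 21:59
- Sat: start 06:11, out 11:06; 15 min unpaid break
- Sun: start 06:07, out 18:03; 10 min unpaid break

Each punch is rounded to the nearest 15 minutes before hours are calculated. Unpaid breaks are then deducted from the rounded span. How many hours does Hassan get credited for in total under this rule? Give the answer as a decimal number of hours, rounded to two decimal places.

Thu: in 10:01→10:00, out 16:38→16:45; 6 h 45 min
Fri: in 10:16→10:15, out 21:59→22:00; 11 h 45 min
Sat: in 06:11→06:15, out 11:06→11:00; 4 h 45 min − 15 min = 4 h 30 min
Sun: in 06:07→06:00, out 18:03→18:00; 12 h 0 min − 10 min = 11 h 50 min
Total credited: 34 h 50 min.

34.83 hours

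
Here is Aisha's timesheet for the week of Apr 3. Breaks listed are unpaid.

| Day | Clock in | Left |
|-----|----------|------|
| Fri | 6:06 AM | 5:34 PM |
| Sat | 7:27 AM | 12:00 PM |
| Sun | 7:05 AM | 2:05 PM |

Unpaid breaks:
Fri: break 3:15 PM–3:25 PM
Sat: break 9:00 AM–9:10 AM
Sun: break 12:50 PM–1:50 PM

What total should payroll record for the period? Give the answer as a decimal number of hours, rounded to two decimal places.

21.68 hours

Fri: 6:06 AM–5:34 PM = 11 h 28 min; less 10 min break → 11 h 18 min
Sat: 7:27 AM–12:00 PM = 4 h 33 min; less 10 min break → 4 h 23 min
Sun: 7:05 AM–2:05 PM = 7 h 0 min; less 60 min break → 6 h 0 min
Total: 11 h 18 min + 4 h 23 min + 6 h 0 min = 21 h 41 min.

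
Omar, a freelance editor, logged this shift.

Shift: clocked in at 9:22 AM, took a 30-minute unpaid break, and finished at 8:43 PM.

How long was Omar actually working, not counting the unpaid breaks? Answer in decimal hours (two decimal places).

10.85 hours

Shift: 9:22 AM–8:43 PM = 11 h 21 min; less 30 min break → 10 h 51 min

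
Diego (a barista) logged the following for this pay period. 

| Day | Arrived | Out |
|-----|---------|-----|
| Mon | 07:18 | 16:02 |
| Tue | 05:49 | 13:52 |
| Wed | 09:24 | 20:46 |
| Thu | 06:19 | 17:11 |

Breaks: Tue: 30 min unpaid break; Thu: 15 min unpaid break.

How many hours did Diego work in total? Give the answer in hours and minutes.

Mon: 07:18–16:02 = 8 h 44 min
Tue: 05:49–13:52 = 8 h 3 min; less 30 min break → 7 h 33 min
Wed: 09:24–20:46 = 11 h 22 min
Thu: 06:19–17:11 = 10 h 52 min; less 15 min break → 10 h 37 min
Total: 8 h 44 min + 7 h 33 min + 11 h 22 min + 10 h 37 min = 38 h 16 min.

38 h 16 min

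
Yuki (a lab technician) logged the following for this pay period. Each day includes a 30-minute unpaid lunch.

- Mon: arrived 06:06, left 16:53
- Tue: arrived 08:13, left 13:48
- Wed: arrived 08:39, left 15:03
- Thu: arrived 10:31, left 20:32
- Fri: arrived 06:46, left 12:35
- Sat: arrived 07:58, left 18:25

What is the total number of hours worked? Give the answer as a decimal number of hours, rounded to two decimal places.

46.05 hours

Mon: 06:06–16:53 = 10 h 47 min; less 30 min break → 10 h 17 min
Tue: 08:13–13:48 = 5 h 35 min; less 30 min break → 5 h 5 min
Wed: 08:39–15:03 = 6 h 24 min; less 30 min break → 5 h 54 min
Thu: 10:31–20:32 = 10 h 1 min; less 30 min break → 9 h 31 min
Fri: 06:46–12:35 = 5 h 49 min; less 30 min break → 5 h 19 min
Sat: 07:58–18:25 = 10 h 27 min; less 30 min break → 9 h 57 min
Total: 10 h 17 min + 5 h 5 min + 5 h 54 min + 9 h 31 min + 5 h 19 min + 9 h 57 min = 46 h 3 min.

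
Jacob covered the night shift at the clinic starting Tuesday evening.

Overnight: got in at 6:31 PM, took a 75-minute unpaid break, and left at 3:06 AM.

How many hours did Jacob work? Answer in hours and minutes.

7 h 20 min

Overnight: 6:31 PM → midnight = 5 h 29 min; midnight → 3:06 AM = 3 h 6 min; span 8 h 35 min; less 75 min break → 7 h 20 min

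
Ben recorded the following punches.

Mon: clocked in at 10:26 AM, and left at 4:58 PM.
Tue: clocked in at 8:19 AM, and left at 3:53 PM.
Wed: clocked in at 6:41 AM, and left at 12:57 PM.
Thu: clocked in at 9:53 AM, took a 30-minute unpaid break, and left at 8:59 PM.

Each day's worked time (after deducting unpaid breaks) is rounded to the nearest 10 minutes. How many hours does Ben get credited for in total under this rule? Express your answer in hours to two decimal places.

Mon: 10:26 AM–4:58 PM = 6 h 32 min → rounds to 6 h 30 min
Tue: 8:19 AM–3:53 PM = 7 h 34 min → rounds to 7 h 30 min
Wed: 6:41 AM–12:57 PM = 6 h 16 min → rounds to 6 h 20 min
Thu: 9:53 AM–8:59 PM = 11 h 6 min − 30 min = 10 h 36 min → rounds to 10 h 40 min
Total credited: 31 h 0 min.

31.00 hours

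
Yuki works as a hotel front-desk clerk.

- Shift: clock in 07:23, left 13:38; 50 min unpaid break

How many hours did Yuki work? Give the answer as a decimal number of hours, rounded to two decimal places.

5.42 hours

Shift: 07:23–13:38 = 6 h 15 min; less 50 min break → 5 h 25 min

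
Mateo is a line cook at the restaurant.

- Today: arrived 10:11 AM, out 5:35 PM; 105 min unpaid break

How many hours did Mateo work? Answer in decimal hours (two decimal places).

Today: 10:11 AM–5:35 PM = 7 h 24 min; less 105 min break → 5 h 39 min

5.65 hours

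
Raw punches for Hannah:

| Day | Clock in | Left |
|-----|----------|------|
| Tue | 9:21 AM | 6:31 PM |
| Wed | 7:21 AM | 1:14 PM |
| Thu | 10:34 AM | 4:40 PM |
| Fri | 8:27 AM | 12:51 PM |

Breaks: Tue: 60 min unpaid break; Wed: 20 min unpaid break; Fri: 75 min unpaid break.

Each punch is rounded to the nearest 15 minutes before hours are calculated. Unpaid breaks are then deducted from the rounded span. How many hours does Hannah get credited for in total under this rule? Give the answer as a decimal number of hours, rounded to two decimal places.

Tue: in 9:21 AM→9:15 AM, out 6:31 PM→6:30 PM; 9 h 15 min − 60 min = 8 h 15 min
Wed: in 7:21 AM→7:15 AM, out 1:14 PM→1:15 PM; 6 h 0 min − 20 min = 5 h 40 min
Thu: in 10:34 AM→10:30 AM, out 4:40 PM→4:45 PM; 6 h 15 min
Fri: in 8:27 AM→8:30 AM, out 12:51 PM→12:45 PM; 4 h 15 min − 75 min = 3 h 0 min
Total credited: 23 h 10 min.

23.17 hours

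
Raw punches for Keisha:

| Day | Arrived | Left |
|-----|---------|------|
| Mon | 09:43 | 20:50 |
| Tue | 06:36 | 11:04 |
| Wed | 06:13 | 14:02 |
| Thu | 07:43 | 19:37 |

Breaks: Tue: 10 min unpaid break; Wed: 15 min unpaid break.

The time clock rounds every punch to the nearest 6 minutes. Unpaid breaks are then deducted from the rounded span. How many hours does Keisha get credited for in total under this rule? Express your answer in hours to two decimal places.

34.88 hours

Mon: in 09:43→09:42, out 20:50→20:48; 11 h 6 min
Tue: in 06:36→06:36, out 11:04→11:06; 4 h 30 min − 10 min = 4 h 20 min
Wed: in 06:13→06:12, out 14:02→14:00; 7 h 48 min − 15 min = 7 h 33 min
Thu: in 07:43→07:42, out 19:37→19:36; 11 h 54 min
Total credited: 34 h 53 min.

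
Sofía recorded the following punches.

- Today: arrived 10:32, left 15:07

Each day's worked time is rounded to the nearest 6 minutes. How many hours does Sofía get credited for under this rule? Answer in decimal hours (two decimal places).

Today: 10:32–15:07 = 4 h 35 min → rounds to 4 h 36 min

4.60 hours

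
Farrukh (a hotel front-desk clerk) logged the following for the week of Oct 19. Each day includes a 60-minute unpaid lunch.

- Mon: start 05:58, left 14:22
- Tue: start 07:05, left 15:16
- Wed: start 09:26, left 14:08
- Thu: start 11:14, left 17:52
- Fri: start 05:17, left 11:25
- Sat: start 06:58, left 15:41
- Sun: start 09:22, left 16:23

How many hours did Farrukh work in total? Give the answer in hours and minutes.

Mon: 05:58–14:22 = 8 h 24 min; less 60 min break → 7 h 24 min
Tue: 07:05–15:16 = 8 h 11 min; less 60 min break → 7 h 11 min
Wed: 09:26–14:08 = 4 h 42 min; less 60 min break → 3 h 42 min
Thu: 11:14–17:52 = 6 h 38 min; less 60 min break → 5 h 38 min
Fri: 05:17–11:25 = 6 h 8 min; less 60 min break → 5 h 8 min
Sat: 06:58–15:41 = 8 h 43 min; less 60 min break → 7 h 43 min
Sun: 09:22–16:23 = 7 h 1 min; less 60 min break → 6 h 1 min
Total: 7 h 24 min + 7 h 11 min + 3 h 42 min + 5 h 38 min + 5 h 8 min + 7 h 43 min + 6 h 1 min = 42 h 47 min.

42 h 47 min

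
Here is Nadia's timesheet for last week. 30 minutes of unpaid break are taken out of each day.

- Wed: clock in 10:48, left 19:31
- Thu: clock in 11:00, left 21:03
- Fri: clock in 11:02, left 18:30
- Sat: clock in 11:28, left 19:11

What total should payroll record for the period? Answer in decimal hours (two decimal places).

31.95 hours

Wed: 10:48–19:31 = 8 h 43 min; less 30 min break → 8 h 13 min
Thu: 11:00–21:03 = 10 h 3 min; less 30 min break → 9 h 33 min
Fri: 11:02–18:30 = 7 h 28 min; less 30 min break → 6 h 58 min
Sat: 11:28–19:11 = 7 h 43 min; less 30 min break → 7 h 13 min
Total: 8 h 13 min + 9 h 33 min + 6 h 58 min + 7 h 13 min = 31 h 57 min.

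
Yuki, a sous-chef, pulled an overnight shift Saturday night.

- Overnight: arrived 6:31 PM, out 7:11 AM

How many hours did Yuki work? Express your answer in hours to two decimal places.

12.67 hours

Overnight: 6:31 PM → midnight = 5 h 29 min; midnight → 7:11 AM = 7 h 11 min; span 12 h 40 min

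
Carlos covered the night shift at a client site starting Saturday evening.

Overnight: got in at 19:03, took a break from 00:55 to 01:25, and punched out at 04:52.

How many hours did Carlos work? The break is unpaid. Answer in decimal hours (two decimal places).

9.32 hours

Overnight: 19:03 → midnight = 4 h 57 min; midnight → 04:52 = 4 h 52 min; span 9 h 49 min; less 30 min break → 9 h 19 min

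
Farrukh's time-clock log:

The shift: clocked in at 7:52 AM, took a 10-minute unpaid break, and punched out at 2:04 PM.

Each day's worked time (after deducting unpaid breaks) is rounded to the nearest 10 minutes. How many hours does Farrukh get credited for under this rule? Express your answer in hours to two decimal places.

6.00 hours

The shift: 7:52 AM–2:04 PM = 6 h 12 min − 10 min = 6 h 2 min → rounds to 6 h 0 min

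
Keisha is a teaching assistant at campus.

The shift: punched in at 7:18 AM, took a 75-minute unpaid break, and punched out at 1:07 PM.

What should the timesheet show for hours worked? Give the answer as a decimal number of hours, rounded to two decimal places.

The shift: 7:18 AM–1:07 PM = 5 h 49 min; less 75 min break → 4 h 34 min

4.57 hours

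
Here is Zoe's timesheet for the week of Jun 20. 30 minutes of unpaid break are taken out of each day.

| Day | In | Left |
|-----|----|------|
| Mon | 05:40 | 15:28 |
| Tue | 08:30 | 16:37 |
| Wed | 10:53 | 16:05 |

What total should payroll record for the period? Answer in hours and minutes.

Mon: 05:40–15:28 = 9 h 48 min; less 30 min break → 9 h 18 min
Tue: 08:30–16:37 = 8 h 7 min; less 30 min break → 7 h 37 min
Wed: 10:53–16:05 = 5 h 12 min; less 30 min break → 4 h 42 min
Total: 9 h 18 min + 7 h 37 min + 4 h 42 min = 21 h 37 min.

21 h 37 min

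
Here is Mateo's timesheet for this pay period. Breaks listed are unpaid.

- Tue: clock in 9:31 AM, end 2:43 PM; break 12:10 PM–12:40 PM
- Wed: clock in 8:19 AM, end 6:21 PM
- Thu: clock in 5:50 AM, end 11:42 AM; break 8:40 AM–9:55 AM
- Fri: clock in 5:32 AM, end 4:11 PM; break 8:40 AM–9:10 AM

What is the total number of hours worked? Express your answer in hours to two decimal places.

Tue: 9:31 AM–2:43 PM = 5 h 12 min; less 30 min break → 4 h 42 min
Wed: 8:19 AM–6:21 PM = 10 h 2 min
Thu: 5:50 AM–11:42 AM = 5 h 52 min; less 75 min break → 4 h 37 min
Fri: 5:32 AM–4:11 PM = 10 h 39 min; less 30 min break → 10 h 9 min
Total: 4 h 42 min + 10 h 2 min + 4 h 37 min + 10 h 9 min = 29 h 30 min.

29.50 hours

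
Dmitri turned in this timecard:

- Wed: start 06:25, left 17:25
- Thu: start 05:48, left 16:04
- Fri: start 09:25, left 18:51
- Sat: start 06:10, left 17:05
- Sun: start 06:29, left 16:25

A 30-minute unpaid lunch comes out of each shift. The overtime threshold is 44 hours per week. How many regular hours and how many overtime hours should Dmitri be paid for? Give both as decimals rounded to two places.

Wed: 06:25–17:25 = 11 h 0 min; less 30 min break → 10 h 30 min
Thu: 05:48–16:04 = 10 h 16 min; less 30 min break → 9 h 46 min
Fri: 09:25–18:51 = 9 h 26 min; less 30 min break → 8 h 56 min
Sat: 06:10–17:05 = 10 h 55 min; less 30 min break → 10 h 25 min
Sun: 06:29–16:25 = 9 h 56 min; less 30 min break → 9 h 26 min
Total worked: 49 h 3 min = 49.05 h.
Threshold 44 h → overtime 5 h 3 min, regular 44 h 0 min.

Regular 44.00 hours, overtime 5.05 hours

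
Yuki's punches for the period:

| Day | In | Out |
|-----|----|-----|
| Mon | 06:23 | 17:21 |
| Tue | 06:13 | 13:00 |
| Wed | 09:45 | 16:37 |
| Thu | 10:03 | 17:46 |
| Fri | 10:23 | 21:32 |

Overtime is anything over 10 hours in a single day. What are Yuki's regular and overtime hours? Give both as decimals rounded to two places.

Mon: 06:23–17:21 = 10 h 58 min
Tue: 06:13–13:00 = 6 h 47 min
Wed: 09:45–16:37 = 6 h 52 min
Thu: 10:03–17:46 = 7 h 43 min
Fri: 10:23–21:32 = 11 h 9 min
Mon reg 10 h 0 min / OT 0 h 58 min; Tue reg 6 h 47 min / OT 0 h 0 min; Wed reg 6 h 52 min / OT 0 h 0 min; Thu reg 7 h 43 min / OT 0 h 0 min; Fri reg 10 h 0 min / OT 1 h 9 min.
Totals: regular 41 h 22 min, overtime 2 h 7 min.

Regular 41.37 hours, overtime 2.12 hours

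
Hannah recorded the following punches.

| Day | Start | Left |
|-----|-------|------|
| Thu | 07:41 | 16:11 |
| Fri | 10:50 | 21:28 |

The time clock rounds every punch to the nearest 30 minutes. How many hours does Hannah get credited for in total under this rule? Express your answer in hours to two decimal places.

19.00 hours

Thu: in 07:41→07:30, out 16:11→16:00; 8 h 30 min
Fri: in 10:50→11:00, out 21:28→21:30; 10 h 30 min
Total credited: 19 h 0 min.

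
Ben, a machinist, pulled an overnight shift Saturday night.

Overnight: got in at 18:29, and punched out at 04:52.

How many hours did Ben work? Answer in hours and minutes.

Overnight: 18:29 → midnight = 5 h 31 min; midnight → 04:52 = 4 h 52 min; span 10 h 23 min

10 h 23 min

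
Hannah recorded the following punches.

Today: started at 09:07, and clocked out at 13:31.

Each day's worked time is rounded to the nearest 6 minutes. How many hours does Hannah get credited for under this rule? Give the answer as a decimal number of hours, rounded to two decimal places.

Today: 09:07–13:31 = 4 h 24 min → rounds to 4 h 24 min

4.40 hours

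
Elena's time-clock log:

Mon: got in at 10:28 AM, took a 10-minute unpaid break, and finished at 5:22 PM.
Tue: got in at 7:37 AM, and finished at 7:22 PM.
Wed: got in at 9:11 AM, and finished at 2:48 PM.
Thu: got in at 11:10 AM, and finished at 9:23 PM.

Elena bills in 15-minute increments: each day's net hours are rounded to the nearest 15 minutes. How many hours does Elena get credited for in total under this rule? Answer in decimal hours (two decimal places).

34.25 hours

Mon: 10:28 AM–5:22 PM = 6 h 54 min − 10 min = 6 h 44 min → rounds to 6 h 45 min
Tue: 7:37 AM–7:22 PM = 11 h 45 min → rounds to 11 h 45 min
Wed: 9:11 AM–2:48 PM = 5 h 37 min → rounds to 5 h 30 min
Thu: 11:10 AM–9:23 PM = 10 h 13 min → rounds to 10 h 15 min
Total credited: 34 h 15 min.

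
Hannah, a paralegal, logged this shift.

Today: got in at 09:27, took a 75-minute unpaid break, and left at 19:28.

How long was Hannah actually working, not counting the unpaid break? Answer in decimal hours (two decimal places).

8.77 hours

Today: 09:27–19:28 = 10 h 1 min; less 75 min break → 8 h 46 min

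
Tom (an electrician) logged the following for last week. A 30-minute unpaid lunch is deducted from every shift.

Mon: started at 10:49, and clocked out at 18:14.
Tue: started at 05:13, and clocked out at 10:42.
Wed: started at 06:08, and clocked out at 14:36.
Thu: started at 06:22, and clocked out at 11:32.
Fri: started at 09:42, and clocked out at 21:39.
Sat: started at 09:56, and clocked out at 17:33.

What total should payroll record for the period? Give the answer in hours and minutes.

Mon: 10:49–18:14 = 7 h 25 min; less 30 min break → 6 h 55 min
Tue: 05:13–10:42 = 5 h 29 min; less 30 min break → 4 h 59 min
Wed: 06:08–14:36 = 8 h 28 min; less 30 min break → 7 h 58 min
Thu: 06:22–11:32 = 5 h 10 min; less 30 min break → 4 h 40 min
Fri: 09:42–21:39 = 11 h 57 min; less 30 min break → 11 h 27 min
Sat: 09:56–17:33 = 7 h 37 min; less 30 min break → 7 h 7 min
Total: 6 h 55 min + 4 h 59 min + 7 h 58 min + 4 h 40 min + 11 h 27 min + 7 h 7 min = 43 h 6 min.

43 h 6 min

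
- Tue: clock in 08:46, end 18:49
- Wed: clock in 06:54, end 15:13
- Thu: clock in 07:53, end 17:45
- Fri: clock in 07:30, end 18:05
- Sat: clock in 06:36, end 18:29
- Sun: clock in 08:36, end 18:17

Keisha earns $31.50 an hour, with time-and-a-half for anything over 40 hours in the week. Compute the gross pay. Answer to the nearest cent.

$2223.11

Tue: 08:46–18:49 = 10 h 3 min
Wed: 06:54–15:13 = 8 h 19 min
Thu: 07:53–17:45 = 9 h 52 min
Fri: 07:30–18:05 = 10 h 35 min
Sat: 06:36–18:29 = 11 h 53 min
Sun: 08:36–18:17 = 9 h 41 min
Total worked: 60 h 23 min = 3623 min.
Regular 40 h 0 min = 2400 min at $31.50/h; overtime 20 h 23 min = 1223 min at $47.25/h.
Pay = (2400 × $31.50 + 1223 × $47.25) ÷ 60 = $2223.11.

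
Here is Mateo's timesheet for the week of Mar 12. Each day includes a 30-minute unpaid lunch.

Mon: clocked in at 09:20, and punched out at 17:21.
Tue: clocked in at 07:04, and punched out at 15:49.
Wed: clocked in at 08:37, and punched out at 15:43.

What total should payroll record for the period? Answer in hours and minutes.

Mon: 09:20–17:21 = 8 h 1 min; less 30 min break → 7 h 31 min
Tue: 07:04–15:49 = 8 h 45 min; less 30 min break → 8 h 15 min
Wed: 08:37–15:43 = 7 h 6 min; less 30 min break → 6 h 36 min
Total: 7 h 31 min + 8 h 15 min + 6 h 36 min = 22 h 22 min.

22 h 22 min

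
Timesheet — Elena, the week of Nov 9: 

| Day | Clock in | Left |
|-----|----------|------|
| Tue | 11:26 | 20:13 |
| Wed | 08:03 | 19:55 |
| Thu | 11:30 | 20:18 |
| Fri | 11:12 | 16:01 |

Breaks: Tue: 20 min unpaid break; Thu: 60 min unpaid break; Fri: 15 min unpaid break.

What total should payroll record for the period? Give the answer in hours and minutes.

Tue: 11:26–20:13 = 8 h 47 min; less 20 min break → 8 h 27 min
Wed: 08:03–19:55 = 11 h 52 min
Thu: 11:30–20:18 = 8 h 48 min; less 60 min break → 7 h 48 min
Fri: 11:12–16:01 = 4 h 49 min; less 15 min break → 4 h 34 min
Total: 8 h 27 min + 11 h 52 min + 7 h 48 min + 4 h 34 min = 32 h 41 min.

32 h 41 min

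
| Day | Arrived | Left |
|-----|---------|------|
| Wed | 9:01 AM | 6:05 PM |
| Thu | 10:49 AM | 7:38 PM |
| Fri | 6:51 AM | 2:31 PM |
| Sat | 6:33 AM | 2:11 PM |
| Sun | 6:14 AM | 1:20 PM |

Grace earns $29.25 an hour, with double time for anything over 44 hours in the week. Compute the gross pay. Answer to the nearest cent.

Wed: 9:01 AM–6:05 PM = 9 h 4 min
Thu: 10:49 AM–7:38 PM = 8 h 49 min
Fri: 6:51 AM–2:31 PM = 7 h 40 min
Sat: 6:33 AM–2:11 PM = 7 h 38 min
Sun: 6:14 AM–1:20 PM = 7 h 6 min
Total worked: 40 h 17 min = 2417 min.
Regular 40 h 17 min = 2417 min at $29.25/h; overtime 0 h 0 min = 0 min at $58.50/h.
Pay = (2417 × $29.25 + 0 × $58.50) ÷ 60 = $1178.29.

$1178.29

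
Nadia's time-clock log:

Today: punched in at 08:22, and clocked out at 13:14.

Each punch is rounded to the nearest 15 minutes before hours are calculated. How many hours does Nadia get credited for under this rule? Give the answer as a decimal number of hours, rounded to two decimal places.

Today: in 08:22→08:15, out 13:14→13:15; 5 h 0 min

5.00 hours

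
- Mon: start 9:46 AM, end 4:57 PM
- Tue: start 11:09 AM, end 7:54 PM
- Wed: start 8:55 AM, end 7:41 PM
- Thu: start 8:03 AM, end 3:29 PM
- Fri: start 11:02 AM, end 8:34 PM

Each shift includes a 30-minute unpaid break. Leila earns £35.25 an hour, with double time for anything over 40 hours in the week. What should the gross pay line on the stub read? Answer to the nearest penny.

£1492.25

Mon: 9:46 AM–4:57 PM = 7 h 11 min; less 30 min break → 6 h 41 min
Tue: 11:09 AM–7:54 PM = 8 h 45 min; less 30 min break → 8 h 15 min
Wed: 8:55 AM–7:41 PM = 10 h 46 min; less 30 min break → 10 h 16 min
Thu: 8:03 AM–3:29 PM = 7 h 26 min; less 30 min break → 6 h 56 min
Fri: 11:02 AM–8:34 PM = 9 h 32 min; less 30 min break → 9 h 2 min
Total worked: 41 h 10 min = 2470 min.
Regular 40 h 0 min = 2400 min at £35.25/h; overtime 1 h 10 min = 70 min at £70.50/h.
Pay = (2400 × £35.25 + 70 × £70.50) ÷ 60 = £1492.25.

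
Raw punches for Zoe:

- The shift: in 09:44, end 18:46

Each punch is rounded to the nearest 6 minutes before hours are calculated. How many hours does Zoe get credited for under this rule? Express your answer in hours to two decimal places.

9.10 hours

The shift: in 09:44→09:42, out 18:46→18:48; 9 h 6 min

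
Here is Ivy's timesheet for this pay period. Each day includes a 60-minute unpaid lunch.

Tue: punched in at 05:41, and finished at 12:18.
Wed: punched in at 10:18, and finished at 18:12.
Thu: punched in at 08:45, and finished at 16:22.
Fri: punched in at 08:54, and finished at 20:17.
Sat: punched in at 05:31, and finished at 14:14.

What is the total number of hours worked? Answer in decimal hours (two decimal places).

37.23 hours

Tue: 05:41–12:18 = 6 h 37 min; less 60 min break → 5 h 37 min
Wed: 10:18–18:12 = 7 h 54 min; less 60 min break → 6 h 54 min
Thu: 08:45–16:22 = 7 h 37 min; less 60 min break → 6 h 37 min
Fri: 08:54–20:17 = 11 h 23 min; less 60 min break → 10 h 23 min
Sat: 05:31–14:14 = 8 h 43 min; less 60 min break → 7 h 43 min
Total: 5 h 37 min + 6 h 54 min + 6 h 37 min + 10 h 23 min + 7 h 43 min = 37 h 14 min.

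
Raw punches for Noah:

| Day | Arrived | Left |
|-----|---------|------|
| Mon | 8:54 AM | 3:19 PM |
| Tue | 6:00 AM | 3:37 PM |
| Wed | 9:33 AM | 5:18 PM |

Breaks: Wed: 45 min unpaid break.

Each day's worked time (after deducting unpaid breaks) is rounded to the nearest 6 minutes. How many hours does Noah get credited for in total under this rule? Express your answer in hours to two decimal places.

23.00 hours

Mon: 8:54 AM–3:19 PM = 6 h 25 min → rounds to 6 h 24 min
Tue: 6:00 AM–3:37 PM = 9 h 37 min → rounds to 9 h 36 min
Wed: 9:33 AM–5:18 PM = 7 h 45 min − 45 min = 7 h 0 min → rounds to 7 h 0 min
Total credited: 23 h 0 min.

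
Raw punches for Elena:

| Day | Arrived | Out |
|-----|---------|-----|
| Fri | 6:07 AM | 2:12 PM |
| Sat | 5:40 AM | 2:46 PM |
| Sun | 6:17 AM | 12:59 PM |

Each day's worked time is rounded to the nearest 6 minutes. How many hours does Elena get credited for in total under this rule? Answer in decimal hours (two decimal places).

23.90 hours

Fri: 6:07 AM–2:12 PM = 8 h 5 min → rounds to 8 h 6 min
Sat: 5:40 AM–2:46 PM = 9 h 6 min → rounds to 9 h 6 min
Sun: 6:17 AM–12:59 PM = 6 h 42 min → rounds to 6 h 42 min
Total credited: 23 h 54 min.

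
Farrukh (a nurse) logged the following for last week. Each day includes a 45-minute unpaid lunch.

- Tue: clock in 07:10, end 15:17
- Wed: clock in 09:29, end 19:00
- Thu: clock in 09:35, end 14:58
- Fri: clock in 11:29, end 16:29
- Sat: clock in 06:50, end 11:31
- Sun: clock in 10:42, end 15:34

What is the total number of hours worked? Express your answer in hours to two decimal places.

33.07 hours

Tue: 07:10–15:17 = 8 h 7 min; less 45 min break → 7 h 22 min
Wed: 09:29–19:00 = 9 h 31 min; less 45 min break → 8 h 46 min
Thu: 09:35–14:58 = 5 h 23 min; less 45 min break → 4 h 38 min
Fri: 11:29–16:29 = 5 h 0 min; less 45 min break → 4 h 15 min
Sat: 06:50–11:31 = 4 h 41 min; less 45 min break → 3 h 56 min
Sun: 10:42–15:34 = 4 h 52 min; less 45 min break → 4 h 7 min
Total: 7 h 22 min + 8 h 46 min + 4 h 38 min + 4 h 15 min + 3 h 56 min + 4 h 7 min = 33 h 4 min.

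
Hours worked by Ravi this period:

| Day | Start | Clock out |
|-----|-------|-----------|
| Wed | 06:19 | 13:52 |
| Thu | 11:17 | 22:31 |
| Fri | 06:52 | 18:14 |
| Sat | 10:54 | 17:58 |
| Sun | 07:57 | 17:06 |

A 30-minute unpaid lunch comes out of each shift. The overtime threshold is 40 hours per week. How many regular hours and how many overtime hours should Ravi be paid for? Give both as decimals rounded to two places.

Regular 40.00 hours, overtime 3.87 hours

Wed: 06:19–13:52 = 7 h 33 min; less 30 min break → 7 h 3 min
Thu: 11:17–22:31 = 11 h 14 min; less 30 min break → 10 h 44 min
Fri: 06:52–18:14 = 11 h 22 min; less 30 min break → 10 h 52 min
Sat: 10:54–17:58 = 7 h 4 min; less 30 min break → 6 h 34 min
Sun: 07:57–17:06 = 9 h 9 min; less 30 min break → 8 h 39 min
Total worked: 43 h 52 min = 43.87 h.
Threshold 40 h → overtime 3 h 52 min, regular 40 h 0 min.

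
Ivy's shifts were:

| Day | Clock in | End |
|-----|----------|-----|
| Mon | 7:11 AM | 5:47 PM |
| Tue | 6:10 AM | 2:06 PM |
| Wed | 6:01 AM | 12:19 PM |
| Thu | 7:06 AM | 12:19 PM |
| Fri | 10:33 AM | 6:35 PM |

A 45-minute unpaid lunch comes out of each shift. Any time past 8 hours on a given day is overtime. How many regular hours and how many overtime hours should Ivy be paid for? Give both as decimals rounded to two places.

Mon: 7:11 AM–5:47 PM = 10 h 36 min; less 45 min break → 9 h 51 min
Tue: 6:10 AM–2:06 PM = 7 h 56 min; less 45 min break → 7 h 11 min
Wed: 6:01 AM–12:19 PM = 6 h 18 min; less 45 min break → 5 h 33 min
Thu: 7:06 AM–12:19 PM = 5 h 13 min; less 45 min break → 4 h 28 min
Fri: 10:33 AM–6:35 PM = 8 h 2 min; less 45 min break → 7 h 17 min
Mon reg 8 h 0 min / OT 1 h 51 min; Tue reg 7 h 11 min / OT 0 h 0 min; Wed reg 5 h 33 min / OT 0 h 0 min; Thu reg 4 h 28 min / OT 0 h 0 min; Fri reg 7 h 17 min / OT 0 h 0 min.
Totals: regular 32 h 29 min, overtime 1 h 51 min.

Regular 32.48 hours, overtime 1.85 hours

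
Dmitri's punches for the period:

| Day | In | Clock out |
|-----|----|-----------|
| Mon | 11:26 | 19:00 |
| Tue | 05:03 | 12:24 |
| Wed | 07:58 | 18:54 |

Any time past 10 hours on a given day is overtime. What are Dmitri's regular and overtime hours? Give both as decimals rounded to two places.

Mon: 11:26–19:00 = 7 h 34 min
Tue: 05:03–12:24 = 7 h 21 min
Wed: 07:58–18:54 = 10 h 56 min
Mon reg 7 h 34 min / OT 0 h 0 min; Tue reg 7 h 21 min / OT 0 h 0 min; Wed reg 10 h 0 min / OT 0 h 56 min.
Totals: regular 24 h 55 min, overtime 0 h 56 min.

Regular 24.92 hours, overtime 0.93 hours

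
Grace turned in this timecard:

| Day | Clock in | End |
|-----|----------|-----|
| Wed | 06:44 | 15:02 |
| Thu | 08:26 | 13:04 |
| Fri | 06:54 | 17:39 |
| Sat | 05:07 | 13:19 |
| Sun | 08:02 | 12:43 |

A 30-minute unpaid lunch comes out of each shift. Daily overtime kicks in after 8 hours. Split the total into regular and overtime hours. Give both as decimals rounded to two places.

Wed: 06:44–15:02 = 8 h 18 min; less 30 min break → 7 h 48 min
Thu: 08:26–13:04 = 4 h 38 min; less 30 min break → 4 h 8 min
Fri: 06:54–17:39 = 10 h 45 min; less 30 min break → 10 h 15 min
Sat: 05:07–13:19 = 8 h 12 min; less 30 min break → 7 h 42 min
Sun: 08:02–12:43 = 4 h 41 min; less 30 min break → 4 h 11 min
Wed reg 7 h 48 min / OT 0 h 0 min; Thu reg 4 h 8 min / OT 0 h 0 min; Fri reg 8 h 0 min / OT 2 h 15 min; Sat reg 7 h 42 min / OT 0 h 0 min; Sun reg 4 h 11 min / OT 0 h 0 min.
Totals: regular 31 h 49 min, overtime 2 h 15 min.

Regular 31.82 hours, overtime 2.25 hours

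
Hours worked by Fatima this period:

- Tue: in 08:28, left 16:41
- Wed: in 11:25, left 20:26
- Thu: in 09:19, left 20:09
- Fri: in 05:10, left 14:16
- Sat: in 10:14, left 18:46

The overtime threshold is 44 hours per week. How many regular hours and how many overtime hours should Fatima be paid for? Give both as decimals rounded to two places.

Regular 44.00 hours, overtime 1.70 hours

Tue: 08:28–16:41 = 8 h 13 min
Wed: 11:25–20:26 = 9 h 1 min
Thu: 09:19–20:09 = 10 h 50 min
Fri: 05:10–14:16 = 9 h 6 min
Sat: 10:14–18:46 = 8 h 32 min
Total worked: 45 h 42 min = 45.70 h.
Threshold 44 h → overtime 1 h 42 min, regular 44 h 0 min.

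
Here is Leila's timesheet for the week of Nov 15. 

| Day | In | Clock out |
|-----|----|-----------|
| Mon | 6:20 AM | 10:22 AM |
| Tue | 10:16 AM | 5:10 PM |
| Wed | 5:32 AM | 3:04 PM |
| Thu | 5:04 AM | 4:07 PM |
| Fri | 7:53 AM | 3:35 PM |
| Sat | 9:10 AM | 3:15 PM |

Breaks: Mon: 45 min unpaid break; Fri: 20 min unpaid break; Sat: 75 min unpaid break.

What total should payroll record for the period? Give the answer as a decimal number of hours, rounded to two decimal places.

Mon: 6:20 AM–10:22 AM = 4 h 2 min; less 45 min break → 3 h 17 min
Tue: 10:16 AM–5:10 PM = 6 h 54 min
Wed: 5:32 AM–3:04 PM = 9 h 32 min
Thu: 5:04 AM–4:07 PM = 11 h 3 min
Fri: 7:53 AM–3:35 PM = 7 h 42 min; less 20 min break → 7 h 22 min
Sat: 9:10 AM–3:15 PM = 6 h 5 min; less 75 min break → 4 h 50 min
Total: 3 h 17 min + 6 h 54 min + 9 h 32 min + 11 h 3 min + 7 h 22 min + 4 h 50 min = 42 h 58 min.

42.97 hours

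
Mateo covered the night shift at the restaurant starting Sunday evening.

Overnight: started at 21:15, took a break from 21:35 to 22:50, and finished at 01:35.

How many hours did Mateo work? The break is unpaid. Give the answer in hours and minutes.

3 h 5 min

Overnight: 21:15 → midnight = 2 h 45 min; midnight → 01:35 = 1 h 35 min; span 4 h 20 min; less 75 min break → 3 h 5 min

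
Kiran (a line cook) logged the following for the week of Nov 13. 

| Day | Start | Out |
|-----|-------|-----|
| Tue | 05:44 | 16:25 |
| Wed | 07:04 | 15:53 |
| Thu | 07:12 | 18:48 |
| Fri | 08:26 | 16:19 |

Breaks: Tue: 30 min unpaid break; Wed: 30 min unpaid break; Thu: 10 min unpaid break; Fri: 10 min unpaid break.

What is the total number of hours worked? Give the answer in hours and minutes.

37 h 39 min

Tue: 05:44–16:25 = 10 h 41 min; less 30 min break → 10 h 11 min
Wed: 07:04–15:53 = 8 h 49 min; less 30 min break → 8 h 19 min
Thu: 07:12–18:48 = 11 h 36 min; less 10 min break → 11 h 26 min
Fri: 08:26–16:19 = 7 h 53 min; less 10 min break → 7 h 43 min
Total: 10 h 11 min + 8 h 19 min + 11 h 26 min + 7 h 43 min = 37 h 39 min.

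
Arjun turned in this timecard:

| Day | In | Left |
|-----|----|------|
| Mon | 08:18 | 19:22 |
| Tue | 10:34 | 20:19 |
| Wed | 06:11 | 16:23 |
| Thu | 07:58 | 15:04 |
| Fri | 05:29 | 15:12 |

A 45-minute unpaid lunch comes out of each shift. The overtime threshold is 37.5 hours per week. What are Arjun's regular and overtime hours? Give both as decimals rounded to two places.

Regular 37.50 hours, overtime 6.58 hours

Mon: 08:18–19:22 = 11 h 4 min; less 45 min break → 10 h 19 min
Tue: 10:34–20:19 = 9 h 45 min; less 45 min break → 9 h 0 min
Wed: 06:11–16:23 = 10 h 12 min; less 45 min break → 9 h 27 min
Thu: 07:58–15:04 = 7 h 6 min; less 45 min break → 6 h 21 min
Fri: 05:29–15:12 = 9 h 43 min; less 45 min break → 8 h 58 min
Total worked: 44 h 5 min = 44.08 h.
Threshold 37.5 h → overtime 6 h 35 min, regular 37 h 30 min.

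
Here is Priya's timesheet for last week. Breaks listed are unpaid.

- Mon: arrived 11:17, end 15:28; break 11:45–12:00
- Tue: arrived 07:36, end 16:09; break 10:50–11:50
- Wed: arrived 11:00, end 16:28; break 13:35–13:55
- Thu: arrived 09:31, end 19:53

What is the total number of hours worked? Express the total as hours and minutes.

26 h 59 min

Mon: 11:17–15:28 = 4 h 11 min; less 15 min break → 3 h 56 min
Tue: 07:36–16:09 = 8 h 33 min; less 60 min break → 7 h 33 min
Wed: 11:00–16:28 = 5 h 28 min; less 20 min break → 5 h 8 min
Thu: 09:31–19:53 = 10 h 22 min
Total: 3 h 56 min + 7 h 33 min + 5 h 8 min + 10 h 22 min = 26 h 59 min.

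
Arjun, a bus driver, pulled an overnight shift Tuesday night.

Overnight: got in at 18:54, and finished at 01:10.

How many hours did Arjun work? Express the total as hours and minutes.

6 h 16 min

Overnight: 18:54 → midnight = 5 h 6 min; midnight → 01:10 = 1 h 10 min; span 6 h 16 min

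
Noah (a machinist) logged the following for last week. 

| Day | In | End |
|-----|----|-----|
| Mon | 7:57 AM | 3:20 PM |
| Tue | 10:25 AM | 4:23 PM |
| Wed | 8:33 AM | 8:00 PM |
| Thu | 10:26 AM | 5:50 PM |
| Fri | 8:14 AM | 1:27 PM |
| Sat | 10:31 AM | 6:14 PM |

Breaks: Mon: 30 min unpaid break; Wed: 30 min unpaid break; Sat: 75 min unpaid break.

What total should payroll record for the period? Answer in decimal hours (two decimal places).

Mon: 7:57 AM–3:20 PM = 7 h 23 min; less 30 min break → 6 h 53 min
Tue: 10:25 AM–4:23 PM = 5 h 58 min
Wed: 8:33 AM–8:00 PM = 11 h 27 min; less 30 min break → 10 h 57 min
Thu: 10:26 AM–5:50 PM = 7 h 24 min
Fri: 8:14 AM–1:27 PM = 5 h 13 min
Sat: 10:31 AM–6:14 PM = 7 h 43 min; less 75 min break → 6 h 28 min
Total: 6 h 53 min + 5 h 58 min + 10 h 57 min + 7 h 24 min + 5 h 13 min + 6 h 28 min = 42 h 53 min.

42.88 hours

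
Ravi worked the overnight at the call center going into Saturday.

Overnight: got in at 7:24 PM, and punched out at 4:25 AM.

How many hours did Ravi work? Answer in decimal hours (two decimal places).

Overnight: 7:24 PM → midnight = 4 h 36 min; midnight → 4:25 AM = 4 h 25 min; span 9 h 1 min

9.02 hours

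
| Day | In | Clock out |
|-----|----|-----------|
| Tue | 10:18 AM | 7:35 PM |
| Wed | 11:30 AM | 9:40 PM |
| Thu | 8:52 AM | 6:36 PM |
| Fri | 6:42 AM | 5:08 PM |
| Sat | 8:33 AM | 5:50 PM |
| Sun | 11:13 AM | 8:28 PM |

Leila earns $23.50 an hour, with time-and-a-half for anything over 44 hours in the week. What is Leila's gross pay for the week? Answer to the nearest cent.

Tue: 10:18 AM–7:35 PM = 9 h 17 min
Wed: 11:30 AM–9:40 PM = 10 h 10 min
Thu: 8:52 AM–6:36 PM = 9 h 44 min
Fri: 6:42 AM–5:08 PM = 10 h 26 min
Sat: 8:33 AM–5:50 PM = 9 h 17 min
Sun: 11:13 AM–8:28 PM = 9 h 15 min
Total worked: 58 h 9 min = 3489 min.
Regular 44 h 0 min = 2640 min at $23.50/h; overtime 14 h 9 min = 849 min at $35.25/h.
Pay = (2640 × $23.50 + 849 × $35.25) ÷ 60 = $1532.79.

$1532.79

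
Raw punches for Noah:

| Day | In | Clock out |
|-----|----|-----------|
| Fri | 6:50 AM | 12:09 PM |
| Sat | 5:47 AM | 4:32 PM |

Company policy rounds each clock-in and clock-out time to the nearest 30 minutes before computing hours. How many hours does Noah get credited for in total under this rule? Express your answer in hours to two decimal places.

15.50 hours

Fri: in 6:50 AM→7:00 AM, out 12:09 PM→12:00 PM; 5 h 0 min
Sat: in 5:47 AM→6:00 AM, out 4:32 PM→4:30 PM; 10 h 30 min
Total credited: 15 h 30 min.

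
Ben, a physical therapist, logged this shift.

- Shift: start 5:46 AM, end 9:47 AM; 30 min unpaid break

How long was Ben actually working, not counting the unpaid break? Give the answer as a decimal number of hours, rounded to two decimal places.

3.52 hours

Shift: 5:46 AM–9:47 AM = 4 h 1 min; less 30 min break → 3 h 31 min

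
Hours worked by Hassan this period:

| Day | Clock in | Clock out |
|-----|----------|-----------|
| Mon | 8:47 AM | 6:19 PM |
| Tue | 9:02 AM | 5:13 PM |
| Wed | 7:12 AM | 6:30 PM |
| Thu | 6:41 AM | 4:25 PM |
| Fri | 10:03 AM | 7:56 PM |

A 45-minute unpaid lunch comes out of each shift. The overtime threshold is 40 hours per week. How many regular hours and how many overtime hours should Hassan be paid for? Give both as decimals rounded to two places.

Regular 40.00 hours, overtime 4.88 hours

Mon: 8:47 AM–6:19 PM = 9 h 32 min; less 45 min break → 8 h 47 min
Tue: 9:02 AM–5:13 PM = 8 h 11 min; less 45 min break → 7 h 26 min
Wed: 7:12 AM–6:30 PM = 11 h 18 min; less 45 min break → 10 h 33 min
Thu: 6:41 AM–4:25 PM = 9 h 44 min; less 45 min break → 8 h 59 min
Fri: 10:03 AM–7:56 PM = 9 h 53 min; less 45 min break → 9 h 8 min
Total worked: 44 h 53 min = 44.88 h.
Threshold 40 h → overtime 4 h 53 min, regular 40 h 0 min.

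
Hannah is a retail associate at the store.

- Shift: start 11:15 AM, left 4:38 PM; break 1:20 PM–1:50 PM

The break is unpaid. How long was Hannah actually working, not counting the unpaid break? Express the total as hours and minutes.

Shift: 11:15 AM–4:38 PM = 5 h 23 min; less 30 min break → 4 h 53 min

4 h 53 min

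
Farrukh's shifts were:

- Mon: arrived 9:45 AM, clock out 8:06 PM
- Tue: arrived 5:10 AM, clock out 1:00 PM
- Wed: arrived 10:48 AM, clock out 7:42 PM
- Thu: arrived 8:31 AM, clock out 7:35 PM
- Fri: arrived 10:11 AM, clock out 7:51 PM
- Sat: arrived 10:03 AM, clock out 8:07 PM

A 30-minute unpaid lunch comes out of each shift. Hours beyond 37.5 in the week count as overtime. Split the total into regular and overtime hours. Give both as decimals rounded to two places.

Regular 37.50 hours, overtime 17.38 hours

Mon: 9:45 AM–8:06 PM = 10 h 21 min; less 30 min break → 9 h 51 min
Tue: 5:10 AM–1:00 PM = 7 h 50 min; less 30 min break → 7 h 20 min
Wed: 10:48 AM–7:42 PM = 8 h 54 min; less 30 min break → 8 h 24 min
Thu: 8:31 AM–7:35 PM = 11 h 4 min; less 30 min break → 10 h 34 min
Fri: 10:11 AM–7:51 PM = 9 h 40 min; less 30 min break → 9 h 10 min
Sat: 10:03 AM–8:07 PM = 10 h 4 min; less 30 min break → 9 h 34 min
Total worked: 54 h 53 min = 54.88 h.
Threshold 37.5 h → overtime 17 h 23 min, regular 37 h 30 min.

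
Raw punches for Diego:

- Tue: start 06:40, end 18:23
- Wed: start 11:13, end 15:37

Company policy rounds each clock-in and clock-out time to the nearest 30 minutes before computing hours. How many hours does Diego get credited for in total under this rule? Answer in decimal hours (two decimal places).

Tue: in 06:40→06:30, out 18:23→18:30; 12 h 0 min
Wed: in 11:13→11:00, out 15:37→15:30; 4 h 30 min
Total credited: 16 h 30 min.

16.50 hours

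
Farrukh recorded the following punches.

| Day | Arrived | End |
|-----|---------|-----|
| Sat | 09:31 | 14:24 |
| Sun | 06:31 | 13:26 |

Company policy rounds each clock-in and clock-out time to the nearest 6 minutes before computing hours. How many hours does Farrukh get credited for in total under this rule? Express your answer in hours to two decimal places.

11.80 hours

Sat: in 09:31→09:30, out 14:24→14:24; 4 h 54 min
Sun: in 06:31→06:30, out 13:26→13:24; 6 h 54 min
Total credited: 11 h 48 min.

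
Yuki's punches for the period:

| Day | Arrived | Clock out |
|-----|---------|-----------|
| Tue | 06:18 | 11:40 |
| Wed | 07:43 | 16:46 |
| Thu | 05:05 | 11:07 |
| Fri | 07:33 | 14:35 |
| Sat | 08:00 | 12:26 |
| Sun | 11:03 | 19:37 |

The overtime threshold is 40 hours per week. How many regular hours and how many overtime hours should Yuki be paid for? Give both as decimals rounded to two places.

Regular 40.00 hours, overtime 0.48 hours

Tue: 06:18–11:40 = 5 h 22 min
Wed: 07:43–16:46 = 9 h 3 min
Thu: 05:05–11:07 = 6 h 2 min
Fri: 07:33–14:35 = 7 h 2 min
Sat: 08:00–12:26 = 4 h 26 min
Sun: 11:03–19:37 = 8 h 34 min
Total worked: 40 h 29 min = 40.48 h.
Threshold 40 h → overtime 0 h 29 min, regular 40 h 0 min.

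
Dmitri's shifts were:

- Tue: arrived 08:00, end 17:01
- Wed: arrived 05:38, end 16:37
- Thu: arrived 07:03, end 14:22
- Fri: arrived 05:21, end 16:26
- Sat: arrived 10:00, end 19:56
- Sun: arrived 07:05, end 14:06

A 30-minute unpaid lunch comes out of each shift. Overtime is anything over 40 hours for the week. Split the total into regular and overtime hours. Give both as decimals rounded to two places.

Tue: 08:00–17:01 = 9 h 1 min; less 30 min break → 8 h 31 min
Wed: 05:38–16:37 = 10 h 59 min; less 30 min break → 10 h 29 min
Thu: 07:03–14:22 = 7 h 19 min; less 30 min break → 6 h 49 min
Fri: 05:21–16:26 = 11 h 5 min; less 30 min break → 10 h 35 min
Sat: 10:00–19:56 = 9 h 56 min; less 30 min break → 9 h 26 min
Sun: 07:05–14:06 = 7 h 1 min; less 30 min break → 6 h 31 min
Total worked: 52 h 21 min = 52.35 h.
Threshold 40 h → overtime 12 h 21 min, regular 40 h 0 min.

Regular 40.00 hours, overtime 12.35 hours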